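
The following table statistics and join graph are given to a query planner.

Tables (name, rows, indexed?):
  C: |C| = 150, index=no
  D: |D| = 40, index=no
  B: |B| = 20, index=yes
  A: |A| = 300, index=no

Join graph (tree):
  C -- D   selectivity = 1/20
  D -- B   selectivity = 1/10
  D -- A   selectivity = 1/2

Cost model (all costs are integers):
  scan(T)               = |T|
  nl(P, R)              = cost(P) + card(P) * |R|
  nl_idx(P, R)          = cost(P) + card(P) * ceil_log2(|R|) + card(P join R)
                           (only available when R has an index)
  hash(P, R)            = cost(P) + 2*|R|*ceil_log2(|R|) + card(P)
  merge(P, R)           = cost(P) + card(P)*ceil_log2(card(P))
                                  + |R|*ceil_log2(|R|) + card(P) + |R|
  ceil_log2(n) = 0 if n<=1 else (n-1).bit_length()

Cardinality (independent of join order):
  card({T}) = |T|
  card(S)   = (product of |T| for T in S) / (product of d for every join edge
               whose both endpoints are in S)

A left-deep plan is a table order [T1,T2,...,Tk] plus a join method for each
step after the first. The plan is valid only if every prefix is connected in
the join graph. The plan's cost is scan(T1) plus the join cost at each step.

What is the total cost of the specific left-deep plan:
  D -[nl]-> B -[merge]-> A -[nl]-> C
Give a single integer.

1804480

step 1: scan D: cost=40, card=40
step 2: join B via nl
    card(P join B) = 40*20/(10) = 80
    cost = 40 + 40*20 = 840
step 3: join A via merge
    card(P join A) = 80*300/(2) = 12000
    cost = 840 + 80*7 + 300*9 + 80 + 300 = 4480
step 4: join C via nl
    card(P join C) = 12000*150/(20) = 90000
    cost = 4480 + 12000*150 = 1804480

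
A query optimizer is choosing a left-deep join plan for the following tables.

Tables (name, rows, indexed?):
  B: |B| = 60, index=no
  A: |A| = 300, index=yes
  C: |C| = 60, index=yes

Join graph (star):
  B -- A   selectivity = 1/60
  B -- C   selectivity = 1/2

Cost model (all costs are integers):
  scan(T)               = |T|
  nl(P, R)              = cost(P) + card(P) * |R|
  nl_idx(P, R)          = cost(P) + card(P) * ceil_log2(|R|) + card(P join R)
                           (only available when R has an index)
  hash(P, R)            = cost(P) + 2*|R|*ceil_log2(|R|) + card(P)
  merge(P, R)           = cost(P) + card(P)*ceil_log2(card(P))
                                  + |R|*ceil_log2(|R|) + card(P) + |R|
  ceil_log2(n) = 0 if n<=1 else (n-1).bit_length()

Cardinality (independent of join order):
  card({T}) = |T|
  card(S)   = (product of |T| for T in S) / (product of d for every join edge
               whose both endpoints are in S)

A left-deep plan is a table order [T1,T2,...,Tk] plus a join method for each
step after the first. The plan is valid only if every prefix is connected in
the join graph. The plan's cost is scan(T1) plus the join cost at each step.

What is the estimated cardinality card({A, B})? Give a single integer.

300

Tables in S: A(300), B(60)
Edges inside S: B-A(d=60)
numerator = 300 * 60 = 18000
denominator = 60 = 60
card(S) = 18000 / 60 = 300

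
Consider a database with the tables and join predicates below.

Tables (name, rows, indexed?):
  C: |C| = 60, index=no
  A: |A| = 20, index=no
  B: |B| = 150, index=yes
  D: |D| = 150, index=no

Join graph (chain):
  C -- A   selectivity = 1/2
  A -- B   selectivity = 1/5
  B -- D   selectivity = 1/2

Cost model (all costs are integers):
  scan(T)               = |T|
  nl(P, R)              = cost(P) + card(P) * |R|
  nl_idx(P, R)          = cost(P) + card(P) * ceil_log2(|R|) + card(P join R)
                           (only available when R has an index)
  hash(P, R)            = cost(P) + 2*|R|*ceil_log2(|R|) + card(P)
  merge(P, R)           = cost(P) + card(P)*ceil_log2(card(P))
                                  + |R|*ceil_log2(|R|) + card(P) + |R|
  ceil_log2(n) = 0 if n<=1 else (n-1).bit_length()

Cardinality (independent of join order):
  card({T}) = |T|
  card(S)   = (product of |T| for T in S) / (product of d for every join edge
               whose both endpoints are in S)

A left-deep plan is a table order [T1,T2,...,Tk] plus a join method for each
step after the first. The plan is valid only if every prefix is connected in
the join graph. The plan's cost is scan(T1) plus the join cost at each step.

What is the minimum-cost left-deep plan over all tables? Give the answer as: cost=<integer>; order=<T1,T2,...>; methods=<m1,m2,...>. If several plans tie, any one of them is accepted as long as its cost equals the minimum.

cost=22220; order=B,A,C,D; methods=hash,hash,hash

Selinger DP (subsets sized 1..n):
  {C}: scan cost=60, card=60
  {A}: scan cost=20, card=20
  {B}: scan cost=150, card=150
  {D}: scan cost=150, card=150
  {AC}: card=600; try (A,hash)→320, (C,merge)→560, (A,merge)→600, (C,hash)→760, (C,nl)→1220, (A,nl)→1260; best=320 via (A,hash)
  {AB}: card=600; try (A,hash)→500, (B,nl_idx)→780, (B,merge)→1490, (A,merge)→1620, (B,hash)→2440, (B,nl)→3020 …(+1); best=500 via (A,hash)
  {BD}: card=11250; try (D,hash)→2700, (B,hash)→2700, (D,merge)→2850, (B,merge)→2850, (B,nl_idx)→12600, (D,nl)→22650 …(+1); best=2700 via (D,hash)
  {ABC}: card=18000; try (C,hash)→1820, (B,hash)→3320, (C,merge)→7520, (B,merge)→8270, (B,nl_idx)→23120, (C,nl)→36500 …(+1); best=1820 via (C,hash)
  {ABD}: card=45000; try (D,hash)→3500, (D,merge)→8450, (A,hash)→14150, (D,nl)→90500, (A,merge)→171570, (A,nl)→227700; best=3500 via (D,hash)
  {ABCD}: card=1350000; try (D,hash)→22220, (C,hash)→49220, (D,merge)→291170, (C,merge)→768920, (D,nl)→2701820, (C,nl)→2703500; best=22220 via (D,hash)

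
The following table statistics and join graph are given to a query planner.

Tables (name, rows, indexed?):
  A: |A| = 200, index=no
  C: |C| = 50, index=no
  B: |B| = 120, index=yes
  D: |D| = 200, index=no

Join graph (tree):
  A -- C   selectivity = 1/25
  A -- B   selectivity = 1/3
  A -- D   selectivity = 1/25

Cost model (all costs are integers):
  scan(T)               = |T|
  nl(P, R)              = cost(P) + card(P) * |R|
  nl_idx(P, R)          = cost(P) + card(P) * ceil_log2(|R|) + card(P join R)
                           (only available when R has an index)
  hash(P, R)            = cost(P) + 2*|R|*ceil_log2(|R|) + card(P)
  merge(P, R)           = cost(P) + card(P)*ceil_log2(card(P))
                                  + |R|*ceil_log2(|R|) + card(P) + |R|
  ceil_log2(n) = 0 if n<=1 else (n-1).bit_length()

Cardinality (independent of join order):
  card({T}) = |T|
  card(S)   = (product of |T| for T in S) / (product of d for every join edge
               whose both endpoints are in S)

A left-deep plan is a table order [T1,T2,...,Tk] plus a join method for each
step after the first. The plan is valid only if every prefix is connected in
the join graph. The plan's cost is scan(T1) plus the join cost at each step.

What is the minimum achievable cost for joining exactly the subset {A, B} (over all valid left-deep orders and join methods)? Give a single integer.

Selinger DP over subsets of {A,B}:
  {A}: scan cost=200, card=200
  {B}: scan cost=120, card=120
  {AB}: card=8000; try (B,hash)→2080, (A,merge)→2880, (B,merge)→2960, (A,hash)→3440, (B,nl_idx)→9600, (A,nl)→24120 …(+1); best=2080 via (B,hash)

2080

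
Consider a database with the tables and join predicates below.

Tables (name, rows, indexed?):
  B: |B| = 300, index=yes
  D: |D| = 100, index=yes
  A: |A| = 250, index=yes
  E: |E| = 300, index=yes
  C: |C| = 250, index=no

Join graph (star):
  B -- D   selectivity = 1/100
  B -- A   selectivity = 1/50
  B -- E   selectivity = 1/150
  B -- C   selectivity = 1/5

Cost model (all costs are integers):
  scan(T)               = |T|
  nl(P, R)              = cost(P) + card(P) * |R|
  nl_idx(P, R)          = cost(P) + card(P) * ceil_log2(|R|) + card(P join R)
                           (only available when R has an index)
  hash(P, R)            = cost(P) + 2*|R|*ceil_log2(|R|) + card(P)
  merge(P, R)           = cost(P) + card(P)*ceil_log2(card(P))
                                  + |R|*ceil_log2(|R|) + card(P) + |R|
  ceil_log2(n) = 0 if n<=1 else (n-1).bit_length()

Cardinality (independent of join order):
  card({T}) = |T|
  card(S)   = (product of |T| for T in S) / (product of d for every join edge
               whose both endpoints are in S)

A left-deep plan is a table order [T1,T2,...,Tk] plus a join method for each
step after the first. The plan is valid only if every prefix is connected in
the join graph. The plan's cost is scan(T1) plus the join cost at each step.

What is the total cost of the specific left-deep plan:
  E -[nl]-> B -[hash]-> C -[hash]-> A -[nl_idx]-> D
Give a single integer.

1328900

step 1: scan E: cost=300, card=300
step 2: join B via nl
    card(P join B) = 300*300/(150) = 600
    cost = 300 + 300*300 = 90300
step 3: join C via hash
    card(P join C) = 600*250/(5) = 30000
    cost = 90300 + 2*250*8 + 600 = 94900
step 4: join A via hash
    card(P join A) = 30000*250/(50) = 150000
    cost = 94900 + 2*250*8 + 30000 = 128900
step 5: join D via nl_idx
    card(P join D) = 150000*100/(100) = 150000
    cost = 128900 + 150000*7 + 150000 = 1328900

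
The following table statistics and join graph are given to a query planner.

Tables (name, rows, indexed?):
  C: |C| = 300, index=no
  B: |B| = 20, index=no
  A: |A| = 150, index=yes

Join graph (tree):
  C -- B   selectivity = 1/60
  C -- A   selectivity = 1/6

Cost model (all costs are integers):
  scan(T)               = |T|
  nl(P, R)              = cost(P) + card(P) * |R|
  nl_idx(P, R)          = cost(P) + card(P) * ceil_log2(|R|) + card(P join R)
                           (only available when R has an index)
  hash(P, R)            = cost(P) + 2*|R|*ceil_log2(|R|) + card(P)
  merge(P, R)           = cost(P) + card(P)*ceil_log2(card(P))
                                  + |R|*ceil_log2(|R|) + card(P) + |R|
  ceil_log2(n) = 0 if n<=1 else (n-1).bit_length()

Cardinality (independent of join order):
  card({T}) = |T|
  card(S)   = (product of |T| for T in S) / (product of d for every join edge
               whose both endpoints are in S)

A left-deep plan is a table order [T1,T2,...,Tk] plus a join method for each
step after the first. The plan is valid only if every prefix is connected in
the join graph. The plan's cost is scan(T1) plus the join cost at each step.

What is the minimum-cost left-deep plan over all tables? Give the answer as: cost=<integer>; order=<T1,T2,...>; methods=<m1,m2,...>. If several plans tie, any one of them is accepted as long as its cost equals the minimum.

cost=2950; order=C,B,A; methods=hash,merge

Selinger DP (subsets sized 1..n):
  {C}: scan cost=300, card=300
  {B}: scan cost=20, card=20
  {A}: scan cost=150, card=150
  {BC}: card=100; try (B,hash)→800, (C,merge)→3140, (B,merge)→3420, (C,hash)→5440, (C,nl)→6020, (B,nl)→6300; best=800 via (B,hash)
  {AC}: card=7500; try (A,hash)→3000, (C,merge)→4500, (A,merge)→4650, (C,hash)→5700, (A,nl_idx)→10200, (C,nl)→45150 …(+1); best=3000 via (A,hash)
  {ABC}: card=2500; try (A,merge)→2950, (A,hash)→3300, (A,nl_idx)→4100, (B,hash)→10700, (A,nl)→15800, (B,merge)→108120 …(+1); best=2950 via (A,merge)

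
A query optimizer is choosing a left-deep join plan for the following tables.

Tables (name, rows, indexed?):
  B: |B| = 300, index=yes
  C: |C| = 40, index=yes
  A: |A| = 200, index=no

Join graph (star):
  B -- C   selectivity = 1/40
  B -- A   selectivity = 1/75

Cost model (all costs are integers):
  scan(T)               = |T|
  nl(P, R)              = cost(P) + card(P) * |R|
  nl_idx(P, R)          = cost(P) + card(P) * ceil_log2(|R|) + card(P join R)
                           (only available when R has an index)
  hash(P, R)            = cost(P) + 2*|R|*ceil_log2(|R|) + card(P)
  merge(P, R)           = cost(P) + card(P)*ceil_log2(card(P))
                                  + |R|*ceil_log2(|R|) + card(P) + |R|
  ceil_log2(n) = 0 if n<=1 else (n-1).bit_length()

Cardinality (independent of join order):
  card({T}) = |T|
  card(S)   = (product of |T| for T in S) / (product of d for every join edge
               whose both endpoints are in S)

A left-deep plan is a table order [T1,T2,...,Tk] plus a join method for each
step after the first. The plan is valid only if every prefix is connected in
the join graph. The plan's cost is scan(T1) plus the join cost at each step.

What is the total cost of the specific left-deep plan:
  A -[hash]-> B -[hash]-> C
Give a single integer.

step 1: scan A: cost=200, card=200
step 2: join B via hash
    card(P join B) = 200*300/(75) = 800
    cost = 200 + 2*300*9 + 200 = 5800
step 3: join C via hash
    card(P join C) = 800*40/(40) = 800
    cost = 5800 + 2*40*6 + 800 = 7080

7080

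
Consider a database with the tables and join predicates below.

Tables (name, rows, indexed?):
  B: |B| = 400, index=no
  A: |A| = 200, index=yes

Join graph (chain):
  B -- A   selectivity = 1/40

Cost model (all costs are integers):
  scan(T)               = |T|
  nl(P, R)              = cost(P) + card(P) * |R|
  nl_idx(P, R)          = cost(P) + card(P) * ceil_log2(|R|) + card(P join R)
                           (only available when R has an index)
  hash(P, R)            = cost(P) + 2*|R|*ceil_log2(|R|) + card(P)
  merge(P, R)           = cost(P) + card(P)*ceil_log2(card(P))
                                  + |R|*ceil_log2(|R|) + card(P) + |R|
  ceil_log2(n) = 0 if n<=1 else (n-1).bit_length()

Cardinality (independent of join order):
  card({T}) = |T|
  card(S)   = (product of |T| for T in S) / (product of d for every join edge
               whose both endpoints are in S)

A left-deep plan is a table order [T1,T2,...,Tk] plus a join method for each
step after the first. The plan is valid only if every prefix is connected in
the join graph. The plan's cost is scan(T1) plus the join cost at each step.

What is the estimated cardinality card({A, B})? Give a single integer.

2000

Tables in S: A(200), B(400)
Edges inside S: B-A(d=40)
numerator = 200 * 400 = 80000
denominator = 40 = 40
card(S) = 80000 / 40 = 2000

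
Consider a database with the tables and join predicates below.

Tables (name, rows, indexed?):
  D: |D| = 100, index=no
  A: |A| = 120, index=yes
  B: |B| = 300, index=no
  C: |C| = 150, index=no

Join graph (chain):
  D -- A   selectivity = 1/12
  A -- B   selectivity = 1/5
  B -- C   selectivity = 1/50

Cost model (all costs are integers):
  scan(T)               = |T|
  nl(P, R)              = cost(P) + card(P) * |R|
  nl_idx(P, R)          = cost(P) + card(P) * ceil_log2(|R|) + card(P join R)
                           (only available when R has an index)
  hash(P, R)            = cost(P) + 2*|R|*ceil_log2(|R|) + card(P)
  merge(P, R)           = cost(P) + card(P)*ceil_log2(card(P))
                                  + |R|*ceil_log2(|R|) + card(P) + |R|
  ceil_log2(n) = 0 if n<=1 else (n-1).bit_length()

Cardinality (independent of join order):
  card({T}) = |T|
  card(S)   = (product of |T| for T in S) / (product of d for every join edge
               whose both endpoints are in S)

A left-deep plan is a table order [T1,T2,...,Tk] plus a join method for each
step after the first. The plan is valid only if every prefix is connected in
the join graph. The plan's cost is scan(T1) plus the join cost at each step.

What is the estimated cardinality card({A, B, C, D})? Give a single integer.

Tables in S: A(120), B(300), C(150), D(100)
Edges inside S: D-A(d=12), A-B(d=5), B-C(d=50)
numerator = 120 * 300 * 150 * 100 = 540000000
denominator = 12 * 5 * 50 = 3000
card(S) = 540000000 / 3000 = 180000

180000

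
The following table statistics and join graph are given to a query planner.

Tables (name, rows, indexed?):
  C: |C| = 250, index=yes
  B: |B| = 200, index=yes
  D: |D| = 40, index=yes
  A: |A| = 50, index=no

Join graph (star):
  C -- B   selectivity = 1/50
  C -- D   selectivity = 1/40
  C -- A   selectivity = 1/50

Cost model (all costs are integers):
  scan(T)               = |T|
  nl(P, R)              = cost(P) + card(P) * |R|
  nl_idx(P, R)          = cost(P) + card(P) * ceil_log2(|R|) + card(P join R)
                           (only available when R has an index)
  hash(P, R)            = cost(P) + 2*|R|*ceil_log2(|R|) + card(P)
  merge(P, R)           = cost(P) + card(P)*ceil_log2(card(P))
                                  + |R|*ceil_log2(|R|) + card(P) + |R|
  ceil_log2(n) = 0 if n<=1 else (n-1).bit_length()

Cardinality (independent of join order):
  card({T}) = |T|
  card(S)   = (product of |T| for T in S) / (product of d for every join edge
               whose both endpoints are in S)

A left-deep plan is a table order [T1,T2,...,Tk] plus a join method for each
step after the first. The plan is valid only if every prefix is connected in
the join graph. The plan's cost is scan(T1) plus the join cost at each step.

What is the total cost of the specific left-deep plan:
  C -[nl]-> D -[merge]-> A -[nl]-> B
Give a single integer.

step 1: scan C: cost=250, card=250
step 2: join D via nl
    card(P join D) = 250*40/(40) = 250
    cost = 250 + 250*40 = 10250
step 3: join A via merge
    card(P join A) = 250*50/(50) = 250
    cost = 10250 + 250*8 + 50*6 + 250 + 50 = 12850
step 4: join B via nl
    card(P join B) = 250*200/(50) = 1000
    cost = 12850 + 250*200 = 62850

62850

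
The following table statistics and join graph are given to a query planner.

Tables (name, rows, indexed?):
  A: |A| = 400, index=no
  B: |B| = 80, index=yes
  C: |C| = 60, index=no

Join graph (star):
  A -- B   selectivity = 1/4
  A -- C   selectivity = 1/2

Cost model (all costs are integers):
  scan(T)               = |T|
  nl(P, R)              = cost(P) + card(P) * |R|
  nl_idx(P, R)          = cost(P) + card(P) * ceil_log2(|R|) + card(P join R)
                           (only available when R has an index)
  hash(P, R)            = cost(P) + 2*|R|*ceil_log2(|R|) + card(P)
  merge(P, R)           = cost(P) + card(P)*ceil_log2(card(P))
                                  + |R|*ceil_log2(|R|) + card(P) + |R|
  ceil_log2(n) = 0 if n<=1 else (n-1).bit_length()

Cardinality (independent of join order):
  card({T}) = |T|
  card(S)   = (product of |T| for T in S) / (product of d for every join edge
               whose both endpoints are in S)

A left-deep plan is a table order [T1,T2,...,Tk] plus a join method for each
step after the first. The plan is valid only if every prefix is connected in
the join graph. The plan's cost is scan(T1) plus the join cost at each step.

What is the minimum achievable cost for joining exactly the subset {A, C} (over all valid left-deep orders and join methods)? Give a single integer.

1520

Selinger DP over subsets of {A,C}:
  {A}: scan cost=400, card=400
  {C}: scan cost=60, card=60
  {AC}: card=12000; try (C,hash)→1520, (A,merge)→4480, (C,merge)→4820, (A,hash)→7320, (A,nl)→24060, (C,nl)→24400; best=1520 via (C,hash)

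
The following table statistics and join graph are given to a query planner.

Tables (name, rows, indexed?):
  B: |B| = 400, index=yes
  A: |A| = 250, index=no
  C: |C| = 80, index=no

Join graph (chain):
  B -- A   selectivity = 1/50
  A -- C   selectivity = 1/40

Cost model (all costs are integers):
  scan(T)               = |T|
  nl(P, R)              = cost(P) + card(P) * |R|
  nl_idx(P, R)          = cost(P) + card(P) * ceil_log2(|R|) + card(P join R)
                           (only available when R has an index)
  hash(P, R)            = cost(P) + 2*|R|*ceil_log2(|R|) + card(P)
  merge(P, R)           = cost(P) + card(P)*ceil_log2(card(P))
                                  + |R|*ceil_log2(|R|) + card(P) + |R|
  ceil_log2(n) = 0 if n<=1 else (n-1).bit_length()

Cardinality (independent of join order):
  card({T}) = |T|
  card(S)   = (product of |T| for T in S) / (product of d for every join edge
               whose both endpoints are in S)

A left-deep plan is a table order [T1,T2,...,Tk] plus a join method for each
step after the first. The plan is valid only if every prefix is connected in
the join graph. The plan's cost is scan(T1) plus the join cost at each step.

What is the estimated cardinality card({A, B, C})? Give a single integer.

4000

Tables in S: A(250), B(400), C(80)
Edges inside S: B-A(d=50), A-C(d=40)
numerator = 250 * 400 * 80 = 8000000
denominator = 50 * 40 = 2000
card(S) = 8000000 / 2000 = 4000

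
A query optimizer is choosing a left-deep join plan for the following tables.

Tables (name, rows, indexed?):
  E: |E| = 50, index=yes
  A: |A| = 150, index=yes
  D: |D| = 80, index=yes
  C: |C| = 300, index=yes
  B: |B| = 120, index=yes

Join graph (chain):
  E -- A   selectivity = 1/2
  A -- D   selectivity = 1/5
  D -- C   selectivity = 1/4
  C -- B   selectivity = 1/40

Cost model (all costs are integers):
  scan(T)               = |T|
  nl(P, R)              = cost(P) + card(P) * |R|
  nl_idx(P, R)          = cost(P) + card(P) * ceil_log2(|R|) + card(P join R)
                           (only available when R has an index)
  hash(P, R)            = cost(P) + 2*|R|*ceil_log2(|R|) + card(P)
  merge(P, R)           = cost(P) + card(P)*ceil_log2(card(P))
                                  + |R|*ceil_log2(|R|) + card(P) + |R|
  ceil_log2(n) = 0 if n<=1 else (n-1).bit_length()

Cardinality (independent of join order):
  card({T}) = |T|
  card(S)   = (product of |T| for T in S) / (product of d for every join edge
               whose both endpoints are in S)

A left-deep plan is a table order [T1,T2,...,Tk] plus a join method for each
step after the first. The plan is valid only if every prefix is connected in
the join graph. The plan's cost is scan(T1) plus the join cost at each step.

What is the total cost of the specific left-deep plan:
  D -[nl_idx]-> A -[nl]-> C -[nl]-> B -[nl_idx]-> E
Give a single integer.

39063120

step 1: scan D: cost=80, card=80
step 2: join A via nl_idx
    card(P join A) = 80*150/(5) = 2400
    cost = 80 + 80*8 + 2400 = 3120
step 3: join C via nl
    card(P join C) = 2400*300/(4) = 180000
    cost = 3120 + 2400*300 = 723120
step 4: join B via nl
    card(P join B) = 180000*120/(40) = 540000
    cost = 723120 + 180000*120 = 22323120
step 5: join E via nl_idx
    card(P join E) = 540000*50/(2) = 13500000
    cost = 22323120 + 540000*6 + 13500000 = 39063120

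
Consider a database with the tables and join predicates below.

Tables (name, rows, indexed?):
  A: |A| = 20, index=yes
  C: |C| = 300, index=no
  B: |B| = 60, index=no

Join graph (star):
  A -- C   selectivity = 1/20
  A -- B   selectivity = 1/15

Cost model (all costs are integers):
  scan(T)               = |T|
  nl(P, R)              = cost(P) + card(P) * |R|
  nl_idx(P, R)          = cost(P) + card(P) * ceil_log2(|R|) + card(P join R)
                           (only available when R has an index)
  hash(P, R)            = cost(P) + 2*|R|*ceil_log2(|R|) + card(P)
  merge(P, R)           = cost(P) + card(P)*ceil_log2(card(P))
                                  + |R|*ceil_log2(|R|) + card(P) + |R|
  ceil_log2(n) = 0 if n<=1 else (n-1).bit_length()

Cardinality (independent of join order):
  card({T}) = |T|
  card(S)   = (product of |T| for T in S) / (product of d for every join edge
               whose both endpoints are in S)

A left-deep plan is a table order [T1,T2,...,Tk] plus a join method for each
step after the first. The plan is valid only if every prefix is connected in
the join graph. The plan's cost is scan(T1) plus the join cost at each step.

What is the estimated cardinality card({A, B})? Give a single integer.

80

Tables in S: A(20), B(60)
Edges inside S: A-B(d=15)
numerator = 20 * 60 = 1200
denominator = 15 = 15
card(S) = 1200 / 15 = 80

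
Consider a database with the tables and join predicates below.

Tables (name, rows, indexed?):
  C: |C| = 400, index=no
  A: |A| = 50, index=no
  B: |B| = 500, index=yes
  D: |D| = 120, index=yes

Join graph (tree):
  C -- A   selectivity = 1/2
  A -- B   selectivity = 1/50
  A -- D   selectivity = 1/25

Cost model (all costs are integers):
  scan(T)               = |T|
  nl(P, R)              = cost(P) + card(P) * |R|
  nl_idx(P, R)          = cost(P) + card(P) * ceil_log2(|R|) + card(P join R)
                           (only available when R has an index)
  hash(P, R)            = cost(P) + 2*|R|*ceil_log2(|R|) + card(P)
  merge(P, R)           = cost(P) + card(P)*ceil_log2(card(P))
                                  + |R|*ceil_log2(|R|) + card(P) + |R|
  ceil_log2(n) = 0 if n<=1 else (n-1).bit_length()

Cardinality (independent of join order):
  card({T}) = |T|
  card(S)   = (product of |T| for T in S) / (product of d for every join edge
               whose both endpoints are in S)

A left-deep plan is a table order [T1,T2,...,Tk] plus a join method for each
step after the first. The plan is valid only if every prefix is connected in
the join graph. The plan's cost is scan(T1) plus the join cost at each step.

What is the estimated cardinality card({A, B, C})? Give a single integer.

100000

Tables in S: A(50), B(500), C(400)
Edges inside S: C-A(d=2), A-B(d=50)
numerator = 50 * 500 * 400 = 10000000
denominator = 2 * 50 = 100
card(S) = 10000000 / 100 = 100000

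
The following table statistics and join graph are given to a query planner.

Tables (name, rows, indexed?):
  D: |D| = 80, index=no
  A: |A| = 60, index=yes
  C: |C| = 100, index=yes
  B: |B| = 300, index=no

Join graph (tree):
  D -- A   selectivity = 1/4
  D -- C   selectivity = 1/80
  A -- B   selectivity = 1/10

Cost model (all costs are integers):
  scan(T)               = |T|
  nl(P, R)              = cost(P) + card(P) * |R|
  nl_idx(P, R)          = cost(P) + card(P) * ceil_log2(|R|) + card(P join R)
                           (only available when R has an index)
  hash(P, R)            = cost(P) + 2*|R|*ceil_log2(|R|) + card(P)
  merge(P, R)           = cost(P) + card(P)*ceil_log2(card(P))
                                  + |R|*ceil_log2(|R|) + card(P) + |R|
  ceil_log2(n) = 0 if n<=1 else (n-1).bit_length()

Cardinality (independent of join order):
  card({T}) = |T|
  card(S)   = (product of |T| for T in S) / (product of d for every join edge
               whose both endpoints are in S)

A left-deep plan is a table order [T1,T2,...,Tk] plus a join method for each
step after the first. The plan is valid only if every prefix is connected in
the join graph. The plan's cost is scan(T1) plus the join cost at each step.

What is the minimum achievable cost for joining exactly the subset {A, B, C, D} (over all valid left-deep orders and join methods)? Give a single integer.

8460

Selinger DP over subsets of {A,B,C,D}:
  {D}: scan cost=80, card=80
  {A}: scan cost=60, card=60
  {C}: scan cost=100, card=100
  {B}: scan cost=300, card=300
  {AD}: card=1200; try (A,hash)→880, (D,merge)→1120, (A,merge)→1140, (D,hash)→1240, (A,nl_idx)→1760, (D,nl)→4860 …(+1); best=880 via (A,hash)
  {CD}: card=100; try (C,nl_idx)→740, (D,hash)→1320, (C,merge)→1520, (D,merge)→1540, (C,hash)→1560, (C,nl)→8080 …(+1); best=740 via (C,nl_idx)
  {AB}: card=1800; try (A,hash)→1320, (B,merge)→3480, (A,merge)→3720, (A,nl_idx)→3900, (B,hash)→5520, (B,nl)→18060 …(+1); best=1320 via (A,hash)
  {ACD}: card=1500; try (A,hash)→1560, (A,merge)→1960, (A,nl_idx)→2840, (C,hash)→3480, (A,nl)→6740, (C,nl_idx)→10780 …(+2); best=1560 via (A,hash)
  {ABD}: card=36000; try (D,hash)→4240, (B,hash)→7480, (B,merge)→18280, (D,merge)→23560, (D,nl)→145320, (B,nl)→360880; best=4240 via (D,hash)
  {ABCD}: card=45000; try (B,hash)→8460, (B,merge)→22560, (C,hash)→41640, (C,nl_idx)→301240, (B,nl)→451560, (C,merge)→617040 …(+1); best=8460 via (B,hash)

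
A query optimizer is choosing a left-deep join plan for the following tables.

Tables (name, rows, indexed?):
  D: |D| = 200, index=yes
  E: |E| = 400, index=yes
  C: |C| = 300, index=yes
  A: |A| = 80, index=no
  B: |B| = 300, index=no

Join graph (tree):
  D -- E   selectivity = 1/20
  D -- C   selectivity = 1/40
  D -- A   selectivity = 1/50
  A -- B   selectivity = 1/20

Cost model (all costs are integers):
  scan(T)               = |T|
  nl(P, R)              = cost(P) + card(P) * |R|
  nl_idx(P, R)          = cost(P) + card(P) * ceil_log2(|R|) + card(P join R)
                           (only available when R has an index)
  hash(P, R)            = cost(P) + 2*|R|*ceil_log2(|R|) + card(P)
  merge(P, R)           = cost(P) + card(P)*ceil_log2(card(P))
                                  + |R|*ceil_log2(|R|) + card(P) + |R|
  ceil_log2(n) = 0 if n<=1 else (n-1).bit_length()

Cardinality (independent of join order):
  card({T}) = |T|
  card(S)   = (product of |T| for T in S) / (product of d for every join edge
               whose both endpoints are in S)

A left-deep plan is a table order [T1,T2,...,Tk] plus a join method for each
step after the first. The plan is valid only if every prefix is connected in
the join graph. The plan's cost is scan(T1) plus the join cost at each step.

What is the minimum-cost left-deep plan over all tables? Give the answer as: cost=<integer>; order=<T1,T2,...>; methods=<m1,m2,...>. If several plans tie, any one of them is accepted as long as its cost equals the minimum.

cost=57120; order=D,C,A,B,E; methods=nl_idx,hash,hash,hash

Selinger DP (subsets sized 1..n):
  {D}: scan cost=200, card=200
  {E}: scan cost=400, card=400
  {C}: scan cost=300, card=300
  {A}: scan cost=80, card=80
  {B}: scan cost=300, card=300
  {DE}: card=4000; try (D,hash)→4000, (E,merge)→6000, (E,nl_idx)→6000, (D,merge)→6200, (E,hash)→7600, (D,nl_idx)→7600 …(+2); best=4000 via (D,hash)
  {CD}: card=1500; try (C,nl_idx)→3500, (D,hash)→3800, (D,nl_idx)→4200, (C,merge)→5000, (D,merge)→5100, (C,hash)→5800 …(+2); best=3500 via (C,nl_idx)
  {AD}: card=320; try (D,nl_idx)→1040, (A,hash)→1520, (D,merge)→2520, (A,merge)→2640, (D,hash)→3360, (D,nl)→16080 …(+1); best=1040 via (D,nl_idx)
  {AB}: card=1200; try (A,hash)→1720, (B,merge)→3720, (A,merge)→3940, (B,hash)→5560, (B,nl)→24080, (A,nl)→24300; best=1720 via (A,hash)
  {CDE}: card=30000; try (E,hash)→12200, (C,hash)→13400, (E,merge)→25500, (E,nl_idx)→47000, (C,merge)→59000, (C,nl_idx)→70000 …(+2); best=12200 via (E,hash)
  {ADE}: card=6400; try (E,merge)→8240, (E,hash)→8560, (A,hash)→9120, (E,nl_idx)→10320, (A,merge)→56640, (E,nl)→129040 …(+1); best=8240 via (E,merge)
  {ACD}: card=2400; try (A,hash)→6120, (C,nl_idx)→6320, (C,hash)→6760, (C,merge)→7240, (A,merge)→22140, (C,nl)→97040 …(+1); best=6120 via (A,hash)
  {ABD}: card=4800; try (D,hash)→6120, (B,hash)→6760, (B,merge)→7240, (D,nl_idx)→16120, (D,merge)→17920, (B,nl)→97040 …(+1); best=6120 via (D,hash)
  {ACDE}: card=48000; try (E,hash)→15720, (C,hash)→20040, (E,merge)→41320, (A,hash)→43320, (E,nl_idx)→75720, (C,merge)→100840 …(+5); best=15720 via (E,hash)
  {ABDE}: card=96000; try (E,hash)→18120, (B,hash)→20040, (E,merge)→77320, (B,merge)→100840, (E,nl_idx)→145320, (E,nl)→1926120 …(+1); best=18120 via (E,hash)
  {ABCD}: card=36000; try (B,hash)→13920, (C,hash)→16320, (B,merge)→40320, (C,merge)→76320, (C,nl_idx)→85320, (B,nl)→726120 …(+1); best=13920 via (B,hash)
  {ABCDE}: card=720000; try (E,hash)→57120, (B,hash)→69120, (C,hash)→119520, (E,merge)→629920, (B,merge)→834720, (E,nl_idx)→1057920 …(+5); best=57120 via (E,hash)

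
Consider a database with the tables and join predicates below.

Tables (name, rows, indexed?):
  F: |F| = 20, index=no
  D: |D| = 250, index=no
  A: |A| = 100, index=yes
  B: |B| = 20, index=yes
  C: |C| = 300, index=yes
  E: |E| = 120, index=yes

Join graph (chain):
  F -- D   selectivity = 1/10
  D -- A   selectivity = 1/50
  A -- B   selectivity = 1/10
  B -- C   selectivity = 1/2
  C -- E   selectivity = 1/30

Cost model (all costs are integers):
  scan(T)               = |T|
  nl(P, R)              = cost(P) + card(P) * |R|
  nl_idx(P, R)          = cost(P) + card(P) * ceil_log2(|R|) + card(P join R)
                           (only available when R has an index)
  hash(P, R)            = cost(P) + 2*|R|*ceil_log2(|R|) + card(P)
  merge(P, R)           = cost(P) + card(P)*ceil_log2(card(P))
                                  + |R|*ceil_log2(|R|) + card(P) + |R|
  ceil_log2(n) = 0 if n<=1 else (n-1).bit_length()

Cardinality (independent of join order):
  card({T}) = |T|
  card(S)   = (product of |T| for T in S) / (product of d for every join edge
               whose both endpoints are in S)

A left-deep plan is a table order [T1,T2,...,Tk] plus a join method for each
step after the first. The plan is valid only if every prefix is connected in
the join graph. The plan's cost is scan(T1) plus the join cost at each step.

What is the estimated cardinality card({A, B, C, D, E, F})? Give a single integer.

Tables in S: A(100), B(20), C(300), D(250), E(120), F(20)
Edges inside S: F-D(d=10), D-A(d=50), A-B(d=10), B-C(d=2), C-E(d=30)
numerator = 100 * 20 * 300 * 250 * 120 * 20 = 360000000000
denominator = 10 * 50 * 10 * 2 * 30 = 300000
card(S) = 360000000000 / 300000 = 1200000

1200000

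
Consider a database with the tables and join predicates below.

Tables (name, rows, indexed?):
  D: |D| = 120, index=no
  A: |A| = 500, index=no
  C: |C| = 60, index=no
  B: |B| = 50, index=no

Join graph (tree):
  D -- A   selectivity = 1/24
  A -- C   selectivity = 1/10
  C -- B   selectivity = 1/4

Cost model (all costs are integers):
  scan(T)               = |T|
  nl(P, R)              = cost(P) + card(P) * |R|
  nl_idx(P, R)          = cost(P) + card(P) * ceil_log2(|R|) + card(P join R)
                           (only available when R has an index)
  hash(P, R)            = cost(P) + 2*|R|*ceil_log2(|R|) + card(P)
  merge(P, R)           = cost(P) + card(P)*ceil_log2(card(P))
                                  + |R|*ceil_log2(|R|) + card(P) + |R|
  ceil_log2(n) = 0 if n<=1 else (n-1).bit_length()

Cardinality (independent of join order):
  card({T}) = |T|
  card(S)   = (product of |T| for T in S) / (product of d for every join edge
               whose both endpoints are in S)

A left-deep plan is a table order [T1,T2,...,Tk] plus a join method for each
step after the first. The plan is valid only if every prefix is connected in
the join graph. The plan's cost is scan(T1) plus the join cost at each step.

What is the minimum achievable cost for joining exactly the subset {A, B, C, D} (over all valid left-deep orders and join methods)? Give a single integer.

Selinger DP over subsets of {A,B,C,D}:
  {D}: scan cost=120, card=120
  {A}: scan cost=500, card=500
  {C}: scan cost=60, card=60
  {B}: scan cost=50, card=50
  {AD}: card=2500; try (D,hash)→2680, (A,merge)→6080, (D,merge)→6460, (A,hash)→9240, (A,nl)→60120, (D,nl)→60500; best=2680 via (D,hash)
  {AC}: card=3000; try (C,hash)→1720, (A,merge)→5480, (C,merge)→5920, (A,hash)→9120, (A,nl)→30060, (C,nl)→30500; best=1720 via (C,hash)
  {BC}: card=750; try (B,hash)→720, (C,hash)→820, (C,merge)→820, (B,merge)→830, (C,nl)→3050, (B,nl)→3060; best=720 via (B,hash)
  {ACD}: card=15000; try (C,hash)→5900, (D,hash)→6400, (C,merge)→35600, (D,merge)→41680, (C,nl)→152680, (D,nl)→361720; best=5900 via (C,hash)
  {ABC}: card=37500; try (B,hash)→5320, (A,hash)→10470, (A,merge)→13970, (B,merge)→41070, (B,nl)→151720, (A,nl)→375720; best=5320 via (B,hash)
  {ABCD}: card=187500; try (B,hash)→21500, (D,hash)→44500, (B,merge)→231250, (D,merge)→643780, (B,nl)→755900, (D,nl)→4505320; best=21500 via (B,hash)

21500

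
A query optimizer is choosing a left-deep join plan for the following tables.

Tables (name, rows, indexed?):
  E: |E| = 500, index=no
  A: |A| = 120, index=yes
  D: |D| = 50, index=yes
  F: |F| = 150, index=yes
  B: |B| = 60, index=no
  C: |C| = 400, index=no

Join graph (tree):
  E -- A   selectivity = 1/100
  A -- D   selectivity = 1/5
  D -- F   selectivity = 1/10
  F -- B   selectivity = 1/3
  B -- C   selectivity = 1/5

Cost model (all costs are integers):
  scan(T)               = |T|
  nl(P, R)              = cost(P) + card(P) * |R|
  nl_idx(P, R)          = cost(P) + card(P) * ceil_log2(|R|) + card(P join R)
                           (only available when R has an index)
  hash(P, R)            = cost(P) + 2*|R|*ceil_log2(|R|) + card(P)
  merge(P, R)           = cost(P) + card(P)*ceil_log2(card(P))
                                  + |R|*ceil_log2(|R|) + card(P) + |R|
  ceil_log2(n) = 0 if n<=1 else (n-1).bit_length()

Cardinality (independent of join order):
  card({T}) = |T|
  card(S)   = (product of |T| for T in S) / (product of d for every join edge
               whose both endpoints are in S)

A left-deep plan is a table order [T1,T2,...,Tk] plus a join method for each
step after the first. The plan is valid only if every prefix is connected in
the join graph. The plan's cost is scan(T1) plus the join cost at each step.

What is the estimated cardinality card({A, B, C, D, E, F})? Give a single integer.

144000000

Tables in S: A(120), B(60), C(400), D(50), E(500), F(150)
Edges inside S: E-A(d=100), A-D(d=5), D-F(d=10), F-B(d=3), B-C(d=5)
numerator = 120 * 60 * 400 * 50 * 500 * 150 = 10800000000000
denominator = 100 * 5 * 10 * 3 * 5 = 75000
card(S) = 10800000000000 / 75000 = 144000000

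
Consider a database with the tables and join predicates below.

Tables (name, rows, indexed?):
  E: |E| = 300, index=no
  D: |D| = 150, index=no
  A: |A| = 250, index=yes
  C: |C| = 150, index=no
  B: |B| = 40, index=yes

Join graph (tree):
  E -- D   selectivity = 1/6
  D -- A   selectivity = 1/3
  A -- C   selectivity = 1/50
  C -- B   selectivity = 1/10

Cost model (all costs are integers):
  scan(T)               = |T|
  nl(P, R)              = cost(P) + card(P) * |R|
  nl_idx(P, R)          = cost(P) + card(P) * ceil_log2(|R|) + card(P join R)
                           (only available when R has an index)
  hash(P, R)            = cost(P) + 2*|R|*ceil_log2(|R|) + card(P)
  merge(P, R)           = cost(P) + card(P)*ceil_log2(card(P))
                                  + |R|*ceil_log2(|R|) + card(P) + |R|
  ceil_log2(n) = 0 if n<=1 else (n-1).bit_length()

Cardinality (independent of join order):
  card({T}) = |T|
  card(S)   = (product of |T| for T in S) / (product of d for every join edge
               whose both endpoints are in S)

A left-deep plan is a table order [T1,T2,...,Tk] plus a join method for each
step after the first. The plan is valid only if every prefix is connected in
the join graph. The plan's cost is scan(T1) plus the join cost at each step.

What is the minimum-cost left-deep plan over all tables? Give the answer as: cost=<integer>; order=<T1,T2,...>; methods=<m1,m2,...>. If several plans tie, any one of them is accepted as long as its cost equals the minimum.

Selinger DP (subsets sized 1..n):
  {E}: scan cost=300, card=300
  {D}: scan cost=150, card=150
  {A}: scan cost=250, card=250
  {C}: scan cost=150, card=150
  {B}: scan cost=40, card=40
  {DE}: card=7500; try (D,hash)→3000, (E,merge)→4500, (D,merge)→4650, (E,hash)→5700, (E,nl)→45150, (D,nl)→45300; best=3000 via (D,hash)
  {AD}: card=12500; try (D,hash)→2900, (A,merge)→3750, (D,merge)→3850, (A,hash)→4300, (A,nl_idx)→13850, (A,nl)→37650 …(+1); best=2900 via (D,hash)
  {AC}: card=750; try (A,nl_idx)→2100, (C,hash)→2900, (A,merge)→3750, (C,merge)→3850, (A,hash)→4300, (A,nl)→37650 …(+1); best=2100 via (A,nl_idx)
  {BC}: card=600; try (B,hash)→780, (B,nl_idx)→1650, (C,merge)→1670, (B,merge)→1780, (C,hash)→2480, (C,nl)→6040 …(+1); best=780 via (B,hash)
  {ADE}: card=625000; try (A,hash)→14500, (E,hash)→20800, (A,merge)→110250, (E,merge)→193400, (A,nl_idx)→688000, (A,nl)→1878000 …(+1); best=14500 via (A,hash)
  {ACD}: card=37500; try (D,hash)→5250, (D,merge)→11700, (C,hash)→17800, (D,nl)→114600, (C,merge)→191750, (C,nl)→1877900; best=5250 via (D,hash)
  {ABC}: card=3000; try (B,hash)→3330, (A,hash)→5380, (A,nl_idx)→8580, (B,nl_idx)→9600, (A,merge)→9630, (B,merge)→10630 …(+2); best=3330 via (B,hash)
  {ACDE}: card=1875000; try (E,hash)→48150, (C,hash)→641900, (E,merge)→645750, (E,nl)→11255250, (C,merge)→13140850, (C,nl)→93764500; best=48150 via (E,hash)
  {ABCD}: card=150000; try (D,hash)→8730, (B,hash)→43230, (D,merge)→43680, (B,nl_idx)→380250, (D,nl)→453330, (B,merge)→643030 …(+1); best=8730 via (D,hash)
  {ABCDE}: card=7500000; try (E,hash)→164130, (B,hash)→1923630, (E,merge)→2861730, (B,nl_idx)→18798150, (B,merge)→41298430, (E,nl)→45008730 …(+1); best=164130 via (E,hash)

cost=164130; order=C,A,B,D,E; methods=nl_idx,hash,hash,hash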